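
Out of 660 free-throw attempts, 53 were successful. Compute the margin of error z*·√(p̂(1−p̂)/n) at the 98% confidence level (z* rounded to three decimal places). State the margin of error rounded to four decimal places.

The sample proportion is 53/660 = 0.08030.
Standard error of p̂: √(0.073854/660) = √0.000111901 = 0.010578.
For 98% confidence, z* = 2.326.
Margin of error = z*·SE = 2.326 × 0.010578 = 0.0246.

ME = 0.0246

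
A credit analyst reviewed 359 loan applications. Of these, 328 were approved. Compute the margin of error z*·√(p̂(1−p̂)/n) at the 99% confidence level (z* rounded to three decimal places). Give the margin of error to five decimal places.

ME = 0.03819

Sample proportion p̂ = 328/359 = 0.91365.
Standard error of p̂: √(0.078894/359) = √0.000219762 = 0.014824.
z* = 2.576 at the 99% level.
So ME = 0.03819.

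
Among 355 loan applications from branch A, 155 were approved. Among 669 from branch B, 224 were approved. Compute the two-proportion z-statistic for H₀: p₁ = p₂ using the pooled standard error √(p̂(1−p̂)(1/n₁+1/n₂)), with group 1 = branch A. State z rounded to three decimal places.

Sample proportions: p̂₁ = 155/355 = 0.43662 and p̂₂ = 224/669 = 0.33483.
Pooling: p̂ = 379/1024 = 0.37012.
Pooled SE = √[0.2331305·0.00431167] ≈ 0.031705.
z = (p̂₁ − p̂₂)/SE = (0.43662 − 0.33483)/0.031705 = 0.10179/0.031705 = 3.211.

z = 3.211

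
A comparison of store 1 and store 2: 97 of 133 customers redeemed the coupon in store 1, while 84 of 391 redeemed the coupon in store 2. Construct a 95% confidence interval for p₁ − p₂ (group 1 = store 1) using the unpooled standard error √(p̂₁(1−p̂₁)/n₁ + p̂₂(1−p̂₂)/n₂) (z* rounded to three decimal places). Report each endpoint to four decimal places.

(0.4287, 0.6003)

p̂₁ = 97/133 = 0.72932, p̂₂ = 84/391 = 0.21483; p̂₁ − p̂₂ = 0.51449.
SE = √(0.001484292 + 0.000431407) = √0.001915699 = 0.043769.
The 95% critical value is z* = 1.960. Margin of error = 0.08579.
Interval: 0.51449 ± 0.08579 → (0.4287, 0.6003).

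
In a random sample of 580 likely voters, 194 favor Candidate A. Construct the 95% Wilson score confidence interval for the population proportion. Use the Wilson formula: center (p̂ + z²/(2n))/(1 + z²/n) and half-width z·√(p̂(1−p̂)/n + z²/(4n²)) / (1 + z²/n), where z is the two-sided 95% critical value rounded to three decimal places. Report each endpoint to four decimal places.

(0.2973, 0.3739)

p̂ = 194/580 = 0.33448; z = 1.960, so z² = 3.841600.
Denominator 1 + z²/n = 1 + 3.841600/580 = 1.006623.
Center = (0.33448 + 0.003312)/1.006623 = 0.33557.
Radicand: p̂(1−p̂)/n + z²/(4n²) = 0.000383800 + 0.000002855 = 0.000386655.
Half-width = z·√(radicand)/denom = 1.960·0.019664/1.006623 = 0.03829.
CI: 0.33557 ± 0.03829 = (0.2973, 0.3739).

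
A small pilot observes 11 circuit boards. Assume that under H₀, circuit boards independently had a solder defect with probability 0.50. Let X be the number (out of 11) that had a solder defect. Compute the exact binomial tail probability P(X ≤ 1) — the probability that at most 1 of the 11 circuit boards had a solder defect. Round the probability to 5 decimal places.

X ~ Binomial(n=11, p=0.50).
P(X ≤ 1) = C(11,0)·0.50^0·0.50^11 + C(11,1)·0.50^1·0.50^10.
= 0.000488 + 0.005371 = 0.00586.

P = 0.00586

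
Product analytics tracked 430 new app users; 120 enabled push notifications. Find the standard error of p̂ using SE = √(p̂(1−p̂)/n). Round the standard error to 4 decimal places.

p̂ = 120/430 = 0.27907.
p̂(1−p̂) = 0.201190.
SE = √(0.201190/430) = √0.000467884 = 0.0216.

SE = 0.0216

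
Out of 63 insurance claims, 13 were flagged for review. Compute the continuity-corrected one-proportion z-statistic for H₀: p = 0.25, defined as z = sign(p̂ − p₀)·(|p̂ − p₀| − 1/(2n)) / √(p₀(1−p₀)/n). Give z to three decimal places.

p̂ = 13/63 = 0.20635. p̂ − p₀ = -0.043651.
Continuity correction 1/(2n) = 1/126 = 0.007937.
Corrected numerator: |-0.043651| − 0.007937 = 0.035714.
SE₀ = √(0.25·0.75/63) = 0.054554.
z = (−)0.035714/0.054554 = -0.655.

z = -0.655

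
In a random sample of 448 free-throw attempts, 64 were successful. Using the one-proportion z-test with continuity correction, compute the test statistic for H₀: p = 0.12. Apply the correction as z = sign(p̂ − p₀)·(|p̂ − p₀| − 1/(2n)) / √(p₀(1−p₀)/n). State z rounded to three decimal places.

The sample proportion is 64/448 = 0.14286. p̂ − p₀ = 0.022857.
Continuity correction 1/(2n) = 1/896 = 0.001116.
Corrected numerator: |0.022857| − 0.001116 = 0.021741.
Under H₀, SE = √(p₀(1−p₀)/n) = √(0.12·0.88/448) = √0.000235714 = 0.015353.
z = (+)0.021741/0.015353 = 1.416.

z = 1.416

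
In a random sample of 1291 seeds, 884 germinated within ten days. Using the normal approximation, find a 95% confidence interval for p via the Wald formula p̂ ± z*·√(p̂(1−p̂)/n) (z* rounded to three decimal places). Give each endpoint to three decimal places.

(0.659, 0.710)

With x = 884 successes in n = 1291, p̂ = 0.68474.
SE = √(p̂(1−p̂)/n) = √(0.215871/1291) = 0.012931.
z* = 1.960 at the 95% level.
Margin = 1.960·0.012931 = 0.02534.
CI: 0.68474 ± 0.02534 = (0.659, 0.710).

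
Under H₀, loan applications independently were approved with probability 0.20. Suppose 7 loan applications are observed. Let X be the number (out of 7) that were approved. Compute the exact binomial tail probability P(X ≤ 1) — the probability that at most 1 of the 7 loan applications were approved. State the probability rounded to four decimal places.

P = 0.5767

X is binomial with n = 7 and p = 0.20.
P(X ≤ 1) = C(7,0)·0.20^0·0.80^7 + C(7,1)·0.20^1·0.80^6.
= 0.209715 + 0.367002 = 0.5767.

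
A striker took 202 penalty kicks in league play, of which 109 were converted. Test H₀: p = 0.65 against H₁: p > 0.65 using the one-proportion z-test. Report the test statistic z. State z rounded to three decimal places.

z = -3.290

The sample proportion is 109/202 = 0.53960.
SE₀ = √(0.65·0.35/202) = 0.033559.
z = (0.53960 − 0.65)/0.033559 = -0.11040/0.033559 = -3.290.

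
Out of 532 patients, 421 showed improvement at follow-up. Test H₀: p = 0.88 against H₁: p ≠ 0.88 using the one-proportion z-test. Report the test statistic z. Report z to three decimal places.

The sample proportion is 421/532 = 0.79135.
Under H₀, SE = √(p₀(1−p₀)/n) = √(0.88·0.12/532) = √0.000198496 = 0.014089.
z = (p̂ − p₀)/SE = (0.79135 − 0.88)/0.014089 = -6.292.

z = -6.292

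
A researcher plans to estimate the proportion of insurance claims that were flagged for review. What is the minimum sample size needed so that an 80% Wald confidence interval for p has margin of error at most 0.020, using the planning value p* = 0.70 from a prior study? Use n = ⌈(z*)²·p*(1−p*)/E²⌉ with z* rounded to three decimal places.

n = 863

For 80% confidence, z* = 1.282.
p*(1−p*) = 0.2100.
(z*)²·p*(1−p*)/E² = 1.643524·0.2100/0.000400 = 862.850.
⌈862.850⌉ = 863.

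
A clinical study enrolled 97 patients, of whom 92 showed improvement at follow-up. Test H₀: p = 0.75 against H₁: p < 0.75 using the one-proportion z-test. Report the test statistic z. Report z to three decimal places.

Sample proportion p̂ = 92/97 = 0.94845.
Null standard error: √(0.75·0.25/97) = √0.001932990 = 0.043966.
z = (p̂ − p₀)/SE = (0.94845 − 0.75)/0.043966 = 4.514.

z = 4.514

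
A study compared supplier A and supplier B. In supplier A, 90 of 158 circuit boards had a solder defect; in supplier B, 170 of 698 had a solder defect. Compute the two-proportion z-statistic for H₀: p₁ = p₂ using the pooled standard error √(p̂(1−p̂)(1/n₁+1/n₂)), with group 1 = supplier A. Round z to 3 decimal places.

p̂₁ = 90/158 = 0.56962, p̂₂ = 170/698 = 0.24355.
Pooled p̂ = (90+170)/(158+698) = 260/856 = 0.30374.
Pooled SE = √[0.2114814·0.00776178] ≈ 0.040515.
z = 0.32607/0.040515 = 8.048.

z = 8.048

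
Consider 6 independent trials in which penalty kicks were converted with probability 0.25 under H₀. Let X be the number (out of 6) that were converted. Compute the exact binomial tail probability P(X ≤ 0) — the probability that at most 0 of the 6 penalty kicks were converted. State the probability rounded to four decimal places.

P = 0.1780

X is binomial with n = 6 and p = 0.25.
P(X ≤ 0) = C(6,0)·0.25^0·0.75^6.
= 0.177979 = 0.1780.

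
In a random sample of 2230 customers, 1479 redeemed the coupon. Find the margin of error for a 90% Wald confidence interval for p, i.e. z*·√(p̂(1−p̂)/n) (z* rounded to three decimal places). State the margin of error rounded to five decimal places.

ME = 0.01646

Sample proportion p̂ = 1479/2230 = 0.66323.
SE = √(p̂(1−p̂)/n) = √(0.223356/2230) = 0.010008.
The 90% critical value is z* = 1.645.
So ME = 0.01646.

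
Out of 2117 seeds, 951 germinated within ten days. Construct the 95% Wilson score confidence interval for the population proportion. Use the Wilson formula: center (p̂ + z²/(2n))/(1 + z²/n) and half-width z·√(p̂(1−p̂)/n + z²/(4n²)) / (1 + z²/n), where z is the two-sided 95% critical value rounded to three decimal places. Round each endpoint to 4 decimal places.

(0.4281, 0.4705)

p̂ = 951/2117 = 0.44922; z = 1.960, so z² = 3.841600.
1 + z²/n = 1.001815.
Center = (0.44922 + 0.000907)/1.001815 = 0.44931.
Radicand: p̂(1−p̂)/n + z²/(4n²) = 0.000116874 + 0.000000214 = 0.000117088.
Half-width = z·√(radicand)/denom = 1.960·0.010821/1.001815 = 0.02117.
CI: 0.44931 ± 0.02117 = (0.4281, 0.4705).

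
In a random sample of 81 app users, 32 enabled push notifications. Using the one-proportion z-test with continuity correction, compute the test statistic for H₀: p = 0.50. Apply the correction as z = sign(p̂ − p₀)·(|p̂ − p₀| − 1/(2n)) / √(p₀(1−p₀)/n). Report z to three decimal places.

z = -1.778

p̂ = 32/81 = 0.39506. p̂ − p₀ = -0.104938.
Continuity correction 1/(2n) = 1/162 = 0.006173.
Corrected numerator: |-0.104938| − 0.006173 = 0.098765.
Null standard error: √(0.50·0.50/81) = √0.003086420 = 0.055556.
z = (−)0.098765/0.055556 = -1.778.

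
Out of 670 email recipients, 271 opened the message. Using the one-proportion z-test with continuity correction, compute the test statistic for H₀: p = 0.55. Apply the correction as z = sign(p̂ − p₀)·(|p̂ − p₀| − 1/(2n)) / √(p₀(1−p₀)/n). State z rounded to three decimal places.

z = -7.533

The sample proportion is 271/670 = 0.40448. p̂ − p₀ = -0.145522.
Continuity correction 1/(2n) = 1/1340 = 0.000746.
Corrected numerator: |-0.145522| − 0.000746 = 0.144776.
Under H₀, SE = √(p₀(1−p₀)/n) = √(0.55·0.45/670) = √0.000369403 = 0.019220.
z = −0.144776/0.019220 = -7.533.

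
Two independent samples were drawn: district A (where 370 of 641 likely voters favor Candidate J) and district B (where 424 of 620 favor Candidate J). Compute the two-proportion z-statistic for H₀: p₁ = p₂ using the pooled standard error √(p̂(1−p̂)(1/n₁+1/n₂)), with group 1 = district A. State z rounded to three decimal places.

Sample proportions: p̂₁ = 370/641 = 0.57722 and p̂₂ = 424/620 = 0.68387.
Pooling: p̂ = 794/1261 = 0.62966.
SE = √[p̂(1−p̂)(1/n₁+1/n₂)] = √[0.62966·0.37034·(1/641+1/620)] ≈ 0.027201.
z = (p̂₁ − p̂₂)/SE = (0.57722 − 0.68387)/0.027201 = -0.10665/0.027201 = -3.921.

z = -3.921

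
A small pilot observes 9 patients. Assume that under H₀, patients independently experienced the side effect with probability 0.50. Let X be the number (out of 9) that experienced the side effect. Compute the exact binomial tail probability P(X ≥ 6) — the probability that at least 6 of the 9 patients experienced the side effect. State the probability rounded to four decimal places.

P = 0.2539

X ~ Binomial(n=9, p=0.50).
P(X ≥ 6) = C(9,6)·0.50^6·0.50^3 + C(9,7)·0.50^7·0.50^2 + C(9,8)·0.50^8·0.50^1 + C(9,9)·0.50^9·0.50^0.
= 0.164062 + 0.070312 + 0.017578 + 0.001953 = 0.2539.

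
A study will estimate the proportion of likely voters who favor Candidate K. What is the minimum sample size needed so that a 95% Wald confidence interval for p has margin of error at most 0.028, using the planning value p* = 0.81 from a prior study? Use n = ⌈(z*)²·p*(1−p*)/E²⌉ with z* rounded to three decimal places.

n = 755

For 95% confidence, z* = 1.960.
p*(1−p*) = 0.81·0.19 = 0.1539.
(z*)²·p*(1−p*)/E² = 3.841600·0.1539/0.000784 = 754.110.
⌈754.110⌉ = 755.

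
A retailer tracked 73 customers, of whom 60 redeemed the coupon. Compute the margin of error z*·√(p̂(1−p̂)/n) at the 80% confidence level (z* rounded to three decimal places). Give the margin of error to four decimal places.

The sample proportion is 60/73 = 0.82192.
SE = √(p̂(1−p̂)/n) = √(0.146369/73) = 0.044778.
z* = 1.282 at the 80% level.
Margin of error = z*·SE = 1.282 × 0.044778 = 0.0574.

ME = 0.0574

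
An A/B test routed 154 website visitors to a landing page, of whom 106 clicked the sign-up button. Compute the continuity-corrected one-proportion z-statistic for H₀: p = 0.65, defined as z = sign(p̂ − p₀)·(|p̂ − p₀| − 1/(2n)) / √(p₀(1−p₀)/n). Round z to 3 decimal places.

The sample proportion is 106/154 = 0.68831. p̂ − p₀ = 0.038312.
Continuity correction 1/(2n) = 1/308 = 0.003247.
Corrected numerator: |0.038312| − 0.003247 = 0.035065.
Null standard error: √(0.65·0.35/154) = √0.001477273 = 0.038435.
z = (+)0.035065/0.038435 = 0.912.

z = 0.912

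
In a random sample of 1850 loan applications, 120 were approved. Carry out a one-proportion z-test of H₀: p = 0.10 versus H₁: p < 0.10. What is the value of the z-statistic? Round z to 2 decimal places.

z = -5.04

With x = 120 successes in n = 1850, p̂ = 0.06486.
SE₀ = √(0.10·0.90/1850) = 0.006975.
z = (p̂ − p₀)/SE = (0.06486 − 0.10)/0.006975 = -5.04.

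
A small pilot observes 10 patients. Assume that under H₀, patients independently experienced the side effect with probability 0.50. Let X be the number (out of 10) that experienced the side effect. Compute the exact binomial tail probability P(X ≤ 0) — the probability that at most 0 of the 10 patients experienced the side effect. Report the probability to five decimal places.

X ~ Binomial(n=10, p=0.50).
P(X ≤ 0) = C(10,0)·0.50^0·0.50^10.
= 0.000977 = 0.00098.

P = 0.00098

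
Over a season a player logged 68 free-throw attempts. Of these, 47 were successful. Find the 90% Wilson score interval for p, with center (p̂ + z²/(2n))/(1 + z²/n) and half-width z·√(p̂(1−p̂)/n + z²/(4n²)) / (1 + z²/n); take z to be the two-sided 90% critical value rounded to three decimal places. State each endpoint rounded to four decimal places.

p̂ = 47/68 = 0.69118; z = 1.645, so z² = 2.706025.
Denominator 1 + z²/n = 1 + 2.706025/68 = 1.039794.
Adjusted center: (0.69118 + z²/(2n))/1.039794 = 0.68386.
Radicand: p̂(1−p̂)/n + z²/(4n²) = 0.003138993 + 0.000146303 = 0.003285296.
Half-width = z·√(radicand)/denom = 1.645·0.057318/1.039794 = 0.09068.
Interval: 0.68386 ± 0.09068 → (0.5932, 0.7745).

(0.5932, 0.7745)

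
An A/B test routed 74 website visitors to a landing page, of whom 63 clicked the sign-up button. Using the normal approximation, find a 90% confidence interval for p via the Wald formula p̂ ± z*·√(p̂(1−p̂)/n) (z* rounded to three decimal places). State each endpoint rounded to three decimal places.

(0.783, 0.919)

The sample proportion is 63/74 = 0.85135.
SE(p̂) = √(0.85135·0.14865/74) = 0.041354.
For 90% confidence, z* = 1.645.
Margin of error: 1.645 × 0.041354 = 0.06803.
So the interval runs from 0.783 to 0.919.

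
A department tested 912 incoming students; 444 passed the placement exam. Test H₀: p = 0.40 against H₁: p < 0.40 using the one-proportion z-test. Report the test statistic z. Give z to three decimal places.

z = 5.353

The sample proportion is 444/912 = 0.48684.
SE₀ = √(0.40·0.60/912) = 0.016222.
z = (0.48684 − 0.40)/0.016222 = 0.08684/0.016222 = 5.353.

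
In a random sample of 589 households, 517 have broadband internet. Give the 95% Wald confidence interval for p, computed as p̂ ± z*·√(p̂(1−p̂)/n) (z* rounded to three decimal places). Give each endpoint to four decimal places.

p̂ = 517/589 = 0.87776.
SE(p̂) = √(0.87776·0.12224/589) = 0.013497.
The 95% critical value is z* = 1.960.
Margin of error: 1.960 × 0.013497 = 0.02645.
CI: 0.87776 ± 0.02645 = (0.8513, 0.9042).

(0.8513, 0.9042)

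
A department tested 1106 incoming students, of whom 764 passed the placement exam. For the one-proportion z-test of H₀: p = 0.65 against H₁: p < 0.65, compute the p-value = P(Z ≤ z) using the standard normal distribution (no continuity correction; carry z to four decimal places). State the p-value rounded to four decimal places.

p-value = 0.9978

With x = 764 successes in n = 1106, p̂ = 0.69078.
Null standard error: √(0.65·0.35/1106) = √0.000205696 = 0.014342.
z = (p̂ − p₀)/SE = (764/1106 − 0.65)/0.014342 ≈ 2.8432.
p-value = P(Z ≤ z) with z = 2.8432 → 0.9978.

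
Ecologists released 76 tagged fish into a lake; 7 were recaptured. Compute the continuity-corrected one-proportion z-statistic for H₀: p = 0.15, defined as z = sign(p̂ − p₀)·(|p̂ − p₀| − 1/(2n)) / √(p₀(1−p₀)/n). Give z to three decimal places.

z = -1.253

The sample proportion is 7/76 = 0.09211. p̂ − p₀ = -0.057895.
Continuity correction 1/(2n) = 1/152 = 0.006579.
Corrected numerator: |-0.057895| − 0.006579 = 0.051316.
Under H₀, SE = √(p₀(1−p₀)/n) = √(0.15·0.85/76) = √0.001677632 = 0.040959.
z = −0.051316/0.040959 = -1.253.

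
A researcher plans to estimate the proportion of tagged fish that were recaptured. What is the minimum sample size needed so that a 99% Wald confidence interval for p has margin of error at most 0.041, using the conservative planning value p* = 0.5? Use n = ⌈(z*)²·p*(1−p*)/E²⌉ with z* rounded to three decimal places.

For 99% confidence, z* = 2.576.
p*(1−p*) = 0.2500.
(z*)²·p*(1−p*)/E² = 6.635776·0.2500/0.001681 = 986.879.
Rounding up, n = 987.

n = 987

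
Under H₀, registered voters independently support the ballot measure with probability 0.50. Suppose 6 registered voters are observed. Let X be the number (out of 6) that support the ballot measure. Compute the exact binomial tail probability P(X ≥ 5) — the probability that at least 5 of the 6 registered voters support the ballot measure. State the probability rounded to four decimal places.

X ~ Binomial(n=6, p=0.50).
P(X ≥ 5) = C(6,5)·0.50^5·0.50^1 + C(6,6)·0.50^6·0.50^0.
= 0.093750 + 0.015625 = 0.1094.

P = 0.1094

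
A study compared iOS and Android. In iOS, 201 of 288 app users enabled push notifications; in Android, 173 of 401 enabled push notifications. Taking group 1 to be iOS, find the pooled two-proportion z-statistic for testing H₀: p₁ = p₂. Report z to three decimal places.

z = 6.926

Sample proportions: p̂₁ = 201/288 = 0.69792 and p̂₂ = 173/401 = 0.43142.
Pooling: p̂ = 374/689 = 0.54282.
Pooled SE = √[0.2481668·0.00596599] ≈ 0.038478.
z = (p̂₁ − p̂₂)/SE = (0.69792 − 0.43142)/0.038478 = 0.26650/0.038478 = 6.926.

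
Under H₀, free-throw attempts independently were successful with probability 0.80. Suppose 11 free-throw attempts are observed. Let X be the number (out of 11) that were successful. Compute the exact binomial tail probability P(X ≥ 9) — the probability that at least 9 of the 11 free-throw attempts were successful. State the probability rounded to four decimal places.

X ~ Binomial(n=11, p=0.80).
P(X ≥ 9) = C(11,9)·0.80^9·0.20^2 + C(11,10)·0.80^10·0.20^1 + C(11,11)·0.80^11·0.20^0.
= 0.295279 + 0.236223 + 0.085899 = 0.6174.

P = 0.6174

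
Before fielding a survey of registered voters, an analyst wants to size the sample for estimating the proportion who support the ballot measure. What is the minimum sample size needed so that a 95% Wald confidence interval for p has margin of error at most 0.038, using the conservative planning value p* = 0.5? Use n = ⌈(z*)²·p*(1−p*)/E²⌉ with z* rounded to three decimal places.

The 95% critical value is z* = 1.960.
p*(1−p*) = 0.50·0.50 = 0.2500.
Required n before rounding: 3.841600 × 0.2500 / 0.038² = 665.097.
Rounding up, n = 666.

n = 666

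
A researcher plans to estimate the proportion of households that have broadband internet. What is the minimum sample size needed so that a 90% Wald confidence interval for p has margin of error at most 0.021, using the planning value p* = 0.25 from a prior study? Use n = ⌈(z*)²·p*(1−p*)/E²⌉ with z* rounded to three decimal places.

The 90% critical value is z* = 1.645.
p*(1−p*) = 0.1875.
Required n before rounding: 2.706025 × 0.1875 / 0.021² = 1150.521.
Rounding up, n = 1151.

n = 1151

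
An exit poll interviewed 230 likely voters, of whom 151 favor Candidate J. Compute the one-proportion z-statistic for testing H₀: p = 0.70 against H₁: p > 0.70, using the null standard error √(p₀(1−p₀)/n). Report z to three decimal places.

z = -1.439

p̂ = 151/230 = 0.65652.
SE₀ = √(0.70·0.30/230) = 0.030217.
Test statistic: z = -0.04348/0.030217 = -1.439.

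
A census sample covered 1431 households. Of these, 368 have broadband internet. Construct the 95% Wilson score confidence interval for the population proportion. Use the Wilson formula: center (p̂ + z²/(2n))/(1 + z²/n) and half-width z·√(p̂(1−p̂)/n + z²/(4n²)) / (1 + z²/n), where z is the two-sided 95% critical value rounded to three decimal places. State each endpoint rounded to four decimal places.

(0.2352, 0.2804)

p̂ = 368/1431 = 0.25716; z = 1.960, so z² = 3.841600.
1 + z²/n = 1.002685.
Adjusted center: (0.25716 + z²/(2n))/1.002685 = 0.25781.
Radicand: p̂(1−p̂)/n + z²/(4n²) = 0.000133494 + 0.000000469 = 0.000133963.
Half-width = z·√(radicand)/denom = 1.960·0.011574/1.002685 = 0.02262.
So the interval runs from 0.2352 to 0.2804.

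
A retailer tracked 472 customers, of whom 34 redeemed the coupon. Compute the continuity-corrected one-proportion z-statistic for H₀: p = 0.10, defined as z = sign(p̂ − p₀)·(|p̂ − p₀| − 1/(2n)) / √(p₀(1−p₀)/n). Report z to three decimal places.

With x = 34 successes in n = 472, p̂ = 0.07203. p̂ − p₀ = -0.027966.
1/(2n) = 0.001059.
Corrected numerator: |-0.027966| − 0.001059 = 0.026907.
Null standard error: √(0.10·0.90/472) = √0.000190678 = 0.013809.
z = (−)0.026907/0.013809 = -1.949.

z = -1.949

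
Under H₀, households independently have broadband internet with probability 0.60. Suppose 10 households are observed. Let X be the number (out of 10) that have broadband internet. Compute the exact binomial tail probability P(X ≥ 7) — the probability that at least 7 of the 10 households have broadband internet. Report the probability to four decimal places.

P = 0.3823

X ~ Binomial(n=10, p=0.60).
P(X ≥ 7) = C(10,7)·0.60^7·0.40^3 + C(10,8)·0.60^8·0.40^2 + C(10,9)·0.60^9·0.40^1 + C(10,10)·0.60^10·0.40^0.
= 0.214991 + 0.120932 + 0.040311 + 0.006047 = 0.3823.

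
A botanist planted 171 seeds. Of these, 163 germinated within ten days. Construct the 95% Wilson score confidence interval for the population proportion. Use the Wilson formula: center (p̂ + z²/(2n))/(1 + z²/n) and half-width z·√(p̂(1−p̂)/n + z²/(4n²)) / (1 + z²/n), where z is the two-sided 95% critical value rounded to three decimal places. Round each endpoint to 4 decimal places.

p̂ = 163/171 = 0.95322; z = 1.960, so z² = 3.841600.
Denominator 1 + z²/n = 1 + 3.841600/171 = 1.022465.
Center = (0.95322 + 0.011233)/1.022465 = 0.94326.
Radicand: p̂(1−p̂)/n + z²/(4n²) = 0.000260789 + 0.000032844 = 0.000293633.
Half-width = 1.960·√0.000293633/1.022465 = 0.03285.
So the interval runs from 0.9104 to 0.9761.

(0.9104, 0.9761)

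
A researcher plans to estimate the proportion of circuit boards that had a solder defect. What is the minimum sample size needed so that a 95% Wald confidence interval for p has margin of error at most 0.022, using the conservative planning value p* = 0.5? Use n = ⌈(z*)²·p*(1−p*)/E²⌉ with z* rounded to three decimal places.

z* = 1.960 at the 95% level.
p*(1−p*) = 0.50·0.50 = 0.2500.
Required n before rounding: 3.841600 × 0.2500 / 0.022² = 1984.298.
Rounding up, n = 1985.

n = 1985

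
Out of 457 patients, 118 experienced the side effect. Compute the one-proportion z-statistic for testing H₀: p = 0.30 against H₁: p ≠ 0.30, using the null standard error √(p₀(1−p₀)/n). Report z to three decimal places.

z = -1.950

With x = 118 successes in n = 457, p̂ = 0.25821.
Null standard error: √(0.30·0.70/457) = √0.000459519 = 0.021436.
Test statistic: z = -0.04179/0.021436 = -1.950.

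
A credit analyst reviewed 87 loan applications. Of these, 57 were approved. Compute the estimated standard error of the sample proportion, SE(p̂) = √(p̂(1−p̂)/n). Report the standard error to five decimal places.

p̂ = 57/87 = 0.65517.
p̂(1−p̂) = 0.225922.
SE = √(0.225922/87) = 0.05096.

SE = 0.05096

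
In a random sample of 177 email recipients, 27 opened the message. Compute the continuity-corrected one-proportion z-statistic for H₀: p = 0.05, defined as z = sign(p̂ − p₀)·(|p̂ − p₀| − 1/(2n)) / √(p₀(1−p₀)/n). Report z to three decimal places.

The sample proportion is 27/177 = 0.15254. p̂ − p₀ = 0.102542.
Continuity correction 1/(2n) = 1/354 = 0.002825.
Corrected numerator: |0.102542| − 0.002825 = 0.099717.
Null standard error: √(0.05·0.95/177) = √0.000268362 = 0.016382.
z = +0.099717/0.016382 = 6.087.

z = 6.087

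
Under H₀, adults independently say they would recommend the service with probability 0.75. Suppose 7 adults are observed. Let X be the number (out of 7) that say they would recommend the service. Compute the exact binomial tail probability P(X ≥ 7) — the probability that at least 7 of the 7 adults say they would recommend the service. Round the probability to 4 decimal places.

X ~ Binomial(n=7, p=0.75).
P(X ≥ 7) = C(7,7)·0.75^7·0.25^0.
= 0.133484 = 0.1335.

P = 0.1335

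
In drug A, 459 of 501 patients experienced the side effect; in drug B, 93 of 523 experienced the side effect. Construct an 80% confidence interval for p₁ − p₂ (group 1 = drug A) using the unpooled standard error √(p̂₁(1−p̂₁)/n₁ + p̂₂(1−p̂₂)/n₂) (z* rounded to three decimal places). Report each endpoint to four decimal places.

(0.7117, 0.7650)

p̂₁ = 0.91617, p̂₂ = 0.17782, so the observed difference is 0.73835.
SE = √(0.000153302 + 0.000279542) = √0.000432844 = 0.020805.
For 80% confidence, z* = 1.282. Margin of error = 0.02667.
So the interval runs from 0.7117 to 0.7650.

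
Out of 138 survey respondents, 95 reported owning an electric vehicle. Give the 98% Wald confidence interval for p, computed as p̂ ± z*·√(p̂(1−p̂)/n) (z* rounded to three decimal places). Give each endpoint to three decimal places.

p̂ = 95/138 = 0.68841.
SE = √(p̂(1−p̂)/n) = √(0.214503/138) = 0.039426.
For 98% confidence, z* = 2.326.
Margin of error: 2.326 × 0.039426 = 0.09170.
CI: 0.68841 ± 0.09170 = (0.597, 0.780).

(0.597, 0.780)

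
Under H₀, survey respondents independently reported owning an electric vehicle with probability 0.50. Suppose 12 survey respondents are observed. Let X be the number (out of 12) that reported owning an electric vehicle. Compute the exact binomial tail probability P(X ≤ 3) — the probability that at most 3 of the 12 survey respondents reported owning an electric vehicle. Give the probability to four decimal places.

X is binomial with n = 12 and p = 0.50.
P(X ≤ 3) = C(12,0)·0.50^0·0.50^12 + C(12,1)·0.50^1·0.50^11 + C(12,2)·0.50^2·0.50^10 + C(12,3)·0.50^3·0.50^9.
= 0.000244 + 0.002930 + 0.016113 + 0.053711 = 0.0730.

P = 0.0730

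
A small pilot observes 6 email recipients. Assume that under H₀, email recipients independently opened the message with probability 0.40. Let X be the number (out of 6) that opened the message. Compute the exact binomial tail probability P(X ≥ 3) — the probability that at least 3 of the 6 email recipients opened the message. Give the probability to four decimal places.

X ~ Binomial(n=6, p=0.40).
P(X ≥ 3) = C(6,3)·0.40^3·0.60^3 + C(6,4)·0.40^4·0.60^2 + C(6,5)·0.40^5·0.60^1 + C(6,6)·0.40^6·0.60^0.
= 0.276480 + 0.138240 + 0.036864 + 0.004096 = 0.4557.

P = 0.4557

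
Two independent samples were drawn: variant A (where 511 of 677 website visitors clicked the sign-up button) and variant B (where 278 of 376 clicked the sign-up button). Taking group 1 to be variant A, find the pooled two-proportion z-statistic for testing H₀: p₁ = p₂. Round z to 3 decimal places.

p̂₁ = 511/677 = 0.75480, p̂₂ = 278/376 = 0.73936.
Pooling: p̂ = 789/1053 = 0.74929.
Pooled SE = √[0.1878556·0.00413668] ≈ 0.027876.
z = (p̂₁ − p̂₂)/SE = (0.75480 − 0.73936)/0.027876 = 0.01544/0.027876 = 0.554.

z = 0.554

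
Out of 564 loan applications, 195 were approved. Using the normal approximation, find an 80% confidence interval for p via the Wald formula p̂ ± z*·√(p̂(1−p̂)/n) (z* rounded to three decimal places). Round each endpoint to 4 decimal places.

(0.3201, 0.3714)

p̂ = 195/564 = 0.34574.
SE = √(p̂(1−p̂)/n) = √(0.226205/564) = 0.020027.
z* = 1.282 at the 80% level.
Margin = 1.282·0.020027 = 0.02567.
So the interval runs from 0.3201 to 0.3714.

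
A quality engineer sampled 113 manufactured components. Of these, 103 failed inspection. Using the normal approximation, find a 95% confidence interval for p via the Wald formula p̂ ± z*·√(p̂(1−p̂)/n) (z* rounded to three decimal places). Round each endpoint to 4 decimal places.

Sample proportion p̂ = 103/113 = 0.91150.
SE(p̂) = √(0.91150·0.08850/113) = 0.026718.
For 95% confidence, z* = 1.960.
Margin = 1.960·0.026718 = 0.05237.
Interval: 0.91150 ± 0.05237 → (0.8591, 0.9639).

(0.8591, 0.9639)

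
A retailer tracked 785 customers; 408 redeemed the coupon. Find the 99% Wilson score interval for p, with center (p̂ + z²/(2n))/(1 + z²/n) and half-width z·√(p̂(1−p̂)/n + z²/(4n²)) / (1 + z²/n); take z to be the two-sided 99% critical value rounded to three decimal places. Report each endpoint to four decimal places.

Here p̂ = 408/785 = 0.51975 and z = 2.576 (z² = 6.635776).
Denominator 1 + z²/n = 1 + 6.635776/785 = 1.008453.
Center = (0.51975 + 0.004227)/1.008453 = 0.51958.
Radicand: p̂(1−p̂)/n + z²/(4n²) = 0.000317975 + 0.000002692 = 0.000320667.
Half-width = z·√(radicand)/denom = 2.576·0.017907/1.008453 = 0.04574.
Interval: 0.51958 ± 0.04574 → (0.4738, 0.5653).

(0.4738, 0.5653)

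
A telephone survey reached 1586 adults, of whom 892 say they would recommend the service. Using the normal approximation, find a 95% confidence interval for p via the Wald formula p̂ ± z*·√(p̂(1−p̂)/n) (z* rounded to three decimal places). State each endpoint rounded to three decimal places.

(0.538, 0.587)

The sample proportion is 892/1586 = 0.56242.
SE = √(p̂(1−p̂)/n) = √(0.246104/1586) = 0.012457.
z* = 1.960 at the 95% level.
Margin of error: 1.960 × 0.012457 = 0.02442.
Interval: 0.56242 ± 0.02442 → (0.538, 0.587).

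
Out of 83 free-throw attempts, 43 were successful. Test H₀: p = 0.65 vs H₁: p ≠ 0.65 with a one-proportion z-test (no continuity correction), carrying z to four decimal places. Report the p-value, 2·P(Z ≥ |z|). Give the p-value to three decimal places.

p̂ = 43/83 = 0.51807.
SE₀ = √(0.65·0.35/83) = 0.052354.
Test statistic (full precision, shown to 4 dp): z = (43/83 − 0.65)/SE₀ ≈ -2.5199.
From the standard normal, 2·P(Z ≥ |z|) = 0.012.

p-value = 0.012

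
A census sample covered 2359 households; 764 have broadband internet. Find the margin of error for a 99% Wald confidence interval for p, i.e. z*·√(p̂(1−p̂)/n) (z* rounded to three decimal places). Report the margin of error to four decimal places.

ME = 0.0248

The sample proportion is 764/2359 = 0.32387.
Standard error of p̂: √(0.218977/2359) = √0.000092826 = 0.009635.
For 99% confidence, z* = 2.576.
So ME = 0.0248.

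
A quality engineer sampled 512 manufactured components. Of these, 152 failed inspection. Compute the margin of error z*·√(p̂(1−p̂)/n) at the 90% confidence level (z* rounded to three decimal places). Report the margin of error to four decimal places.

ME = 0.0332

The sample proportion is 152/512 = 0.29688.
Standard error of p̂: √(0.208740/512) = √0.000407696 = 0.020191.
For 90% confidence, z* = 1.645.
Margin of error = z*·SE = 1.645 × 0.020191 = 0.0332.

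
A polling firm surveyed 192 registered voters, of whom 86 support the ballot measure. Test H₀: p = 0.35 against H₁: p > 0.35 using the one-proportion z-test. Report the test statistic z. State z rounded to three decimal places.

z = 2.845

With x = 86 successes in n = 192, p̂ = 0.44792.
Null standard error: √(0.35·0.65/192) = √0.001184896 = 0.034422.
z = (p̂ − p₀)/SE = (0.44792 − 0.35)/0.034422 = 2.845.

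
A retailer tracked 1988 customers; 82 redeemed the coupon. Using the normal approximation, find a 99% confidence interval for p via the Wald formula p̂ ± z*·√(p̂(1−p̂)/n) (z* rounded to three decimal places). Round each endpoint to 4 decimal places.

(0.0298, 0.0527)

The sample proportion is 82/1988 = 0.04125.
SE(p̂) = √(0.04125·0.95875/1988) = 0.004460.
z* = 2.576 at the 99% level.
Margin of error: 2.576 × 0.004460 = 0.01149.
CI: 0.04125 ± 0.01149 = (0.0298, 0.0527).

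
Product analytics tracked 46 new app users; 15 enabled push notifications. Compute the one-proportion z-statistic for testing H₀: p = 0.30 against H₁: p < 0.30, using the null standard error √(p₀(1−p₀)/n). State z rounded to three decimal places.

The sample proportion is 15/46 = 0.32609.
Null standard error: √(0.30·0.70/46) = √0.004565217 = 0.067566.
Test statistic: z = 0.02609/0.067566 = 0.386.

z = 0.386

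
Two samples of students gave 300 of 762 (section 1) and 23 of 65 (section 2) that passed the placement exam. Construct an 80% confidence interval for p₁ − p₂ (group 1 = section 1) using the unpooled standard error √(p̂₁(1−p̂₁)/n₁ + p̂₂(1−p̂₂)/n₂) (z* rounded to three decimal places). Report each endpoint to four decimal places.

(-0.0395, 0.1192)

p̂₁ = 0.39370, p̂₂ = 0.35385, so the observed difference is 0.03985.
Unpooled SE = √(p̂₁(1−p̂₁)/n₁ + p̂₂(1−p̂₂)/n₂) = √(0.000313255 + 0.003517524) = 0.061893.
For 80% confidence, z* = 1.282. Margin = 1.282·0.061893 = 0.07935.
So the interval runs from -0.0395 to 0.1192.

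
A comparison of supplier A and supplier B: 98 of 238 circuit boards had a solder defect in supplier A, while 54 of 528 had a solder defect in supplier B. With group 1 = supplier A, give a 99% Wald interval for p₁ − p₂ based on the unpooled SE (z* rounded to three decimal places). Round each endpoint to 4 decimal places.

p̂₁ = 0.41176, p̂₂ = 0.10227, so the observed difference is 0.30949.
SE = √(0.001017708 + 0.000173888) = √0.001191596 = 0.034520.
The 99% critical value is z* = 2.576. Margin = 2.576·0.034520 = 0.08892.
So the interval runs from 0.2206 to 0.3984.

(0.2206, 0.3984)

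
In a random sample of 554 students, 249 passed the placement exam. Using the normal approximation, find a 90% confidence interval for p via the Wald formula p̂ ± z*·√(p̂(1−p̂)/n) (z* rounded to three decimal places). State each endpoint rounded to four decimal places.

p̂ = 249/554 = 0.44946.
SE(p̂) = √(0.44946·0.55054/554) = 0.021134.
z* = 1.645 at the 90% level.
Margin = 1.645·0.021134 = 0.03477.
Interval: 0.44946 ± 0.03477 → (0.4147, 0.4842).

(0.4147, 0.4842)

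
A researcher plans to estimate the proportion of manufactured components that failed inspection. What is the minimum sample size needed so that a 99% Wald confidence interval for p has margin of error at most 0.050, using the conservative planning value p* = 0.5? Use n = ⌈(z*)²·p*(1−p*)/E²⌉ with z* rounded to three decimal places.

n = 664

z* = 2.576 at the 99% level.
p*(1−p*) = 0.50·0.50 = 0.2500.
Required n before rounding: 6.635776 × 0.2500 / 0.050² = 663.578.
Rounding up, n = 664.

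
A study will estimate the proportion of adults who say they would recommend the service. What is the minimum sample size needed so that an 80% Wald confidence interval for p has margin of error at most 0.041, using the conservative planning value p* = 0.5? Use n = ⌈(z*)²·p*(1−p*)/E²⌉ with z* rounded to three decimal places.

For 80% confidence, z* = 1.282.
p*(1−p*) = 0.50·0.50 = 0.2500.
(z*)²·p*(1−p*)/E² = 1.643524·0.2500/0.001681 = 244.427.
Rounding up, n = 245.

n = 245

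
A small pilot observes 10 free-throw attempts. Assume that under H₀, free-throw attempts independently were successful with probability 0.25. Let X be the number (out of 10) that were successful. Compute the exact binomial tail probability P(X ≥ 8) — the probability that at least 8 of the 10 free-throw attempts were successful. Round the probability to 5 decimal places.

P = 0.00042

X is binomial with n = 10 and p = 0.25.
P(X ≥ 8) = C(10,8)·0.25^8·0.75^2 + C(10,9)·0.25^9·0.75^1 + C(10,10)·0.25^10·0.75^0.
= 0.000386 + 0.000029 + 0.000001 = 0.00042.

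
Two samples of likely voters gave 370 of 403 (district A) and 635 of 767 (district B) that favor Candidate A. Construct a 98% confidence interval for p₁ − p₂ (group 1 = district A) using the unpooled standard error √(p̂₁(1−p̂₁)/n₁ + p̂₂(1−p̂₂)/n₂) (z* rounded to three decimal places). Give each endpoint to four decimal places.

p̂₁ = 370/403 = 0.91811, p̂₂ = 635/767 = 0.82790; p̂₁ − p̂₂ = 0.09021.
Unpooled SE = √(p̂₁(1−p̂₁)/n₁ + p̂₂(1−p̂₂)/n₂) = √(0.000186552 + 0.000185764) = 0.019295.
z* = 2.326 at the 98% level. Margin = 2.326·0.019295 = 0.04488.
CI: 0.09021 ± 0.04488 = (0.0453, 0.1351).

(0.0453, 0.1351)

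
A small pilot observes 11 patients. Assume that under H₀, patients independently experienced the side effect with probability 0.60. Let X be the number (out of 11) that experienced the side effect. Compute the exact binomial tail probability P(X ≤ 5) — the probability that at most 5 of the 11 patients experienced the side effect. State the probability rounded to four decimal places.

X ~ Binomial(n=11, p=0.60).
P(X ≤ 5) = Σ_{j=0}^{5} C(11,j)·0.60^j·0.40^{11−j}.
= 0.000042 + 0.000692 + 0.005190 + 0.023357 + 0.070071 + 0.147149 = 0.2465.

P = 0.2465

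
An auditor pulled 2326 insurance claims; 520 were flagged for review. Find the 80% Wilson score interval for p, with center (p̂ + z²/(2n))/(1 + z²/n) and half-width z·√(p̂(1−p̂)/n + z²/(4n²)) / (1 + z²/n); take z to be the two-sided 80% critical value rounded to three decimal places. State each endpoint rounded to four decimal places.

(0.2127, 0.2348)

p̂ = 520/2326 = 0.22356; z = 1.282, so z² = 1.643524.
1 + z²/n = 1.000707.
Adjusted center: (0.22356 + z²/(2n))/1.000707 = 0.22375.
Radicand: p̂(1−p̂)/n + z²/(4n²) = 0.000074626 + 0.000000076 = 0.000074702.
Half-width = z·√(radicand)/denom = 1.282·0.008643/1.000707 = 0.01107.
So the interval runs from 0.2127 to 0.2348.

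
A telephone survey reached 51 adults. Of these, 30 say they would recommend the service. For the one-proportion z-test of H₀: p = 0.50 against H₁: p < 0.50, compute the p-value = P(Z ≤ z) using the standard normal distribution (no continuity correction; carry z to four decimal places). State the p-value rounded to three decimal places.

p-value = 0.896

p̂ = 30/51 = 0.58824.
Null standard error: √(0.50·0.50/51) = √0.004901961 = 0.070014.
z = (p̂ − p₀)/SE = (30/51 − 0.50)/0.070014 ≈ 1.2603.
p-value = P(Z ≤ z) with z = 1.2603 → 0.896.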